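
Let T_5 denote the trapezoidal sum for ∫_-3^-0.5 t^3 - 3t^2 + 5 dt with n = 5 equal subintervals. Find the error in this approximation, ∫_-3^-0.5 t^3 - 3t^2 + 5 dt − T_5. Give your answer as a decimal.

0.859375

Exact integral: ∫_-3^-0.5 f(t) dt = -34.609375.
T_5 = -35.46875.
Error = -34.609375 − (-35.46875) = 0.859375.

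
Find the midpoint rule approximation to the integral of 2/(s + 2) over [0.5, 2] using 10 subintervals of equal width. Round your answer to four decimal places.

0.9398

Δs = (2 − 0.5)/10 = 0.15.
Midpoints: 0.575, 0.725, 0.875, 1.025, 1.175, 1.325, 1.475, 1.625, 1.775, 1.925.
f(0.575) = 80/103, f(0.725) = 80/109, f(0.875) = 16/23, f(1.025) = 80/121, f(1.175) = 80/127, f(1.325) = 80/133, f(1.475) = 80/139, f(1.625) = 16/29, f(1.775) = 80/151, f(1.925) = 80/157.
Sum = Δs · [f(0.575) + f(0.725) + f(0.875) + ...].
Sum ≈ 0.9398.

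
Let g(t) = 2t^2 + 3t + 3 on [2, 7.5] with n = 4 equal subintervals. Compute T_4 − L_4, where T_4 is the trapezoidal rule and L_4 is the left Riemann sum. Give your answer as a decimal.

T_4 = 374.2578125.
L_4 = 291.0703125.
T_4 − L_4 = 83.1875.

83.1875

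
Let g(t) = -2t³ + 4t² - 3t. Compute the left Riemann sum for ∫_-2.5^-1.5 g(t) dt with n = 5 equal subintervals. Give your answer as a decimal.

43.79

Δt = (-1.5 − (-2.5))/5 = 0.2.
Left endpoints: -2.5, -2.3, -2.1, -1.9, -1.7.
g(-2.5) = 63.75, g(-2.3) = 52.394, g(-2.1) = 42.462, g(-1.9) = 33.858, g(-1.7) = 26.486.
Sum = Δt · [g(-2.5) + g(-2.3) + g(-2.1) + g(-1.9) + g(-1.7)].
Sum = 43.79.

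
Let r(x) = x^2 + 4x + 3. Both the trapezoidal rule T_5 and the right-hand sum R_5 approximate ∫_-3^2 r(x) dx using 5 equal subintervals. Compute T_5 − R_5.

-7.5

T_5 = 17.5.
R_5 = 25.
T_5 − R_5 = -7.5.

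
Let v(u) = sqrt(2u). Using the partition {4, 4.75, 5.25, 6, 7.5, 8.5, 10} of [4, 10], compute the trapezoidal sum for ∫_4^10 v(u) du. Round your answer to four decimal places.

22.2586

Subinterval widths: 0.75, 0.5, 0.75, 1.5, 1, 1.5.
v(4) ≈ 2.8284, v(4.75) ≈ 3.0822, v(5.25) ≈ 3.2404, v(6) ≈ 3.4641, v(7.5) ≈ 3.8730, v(8.5) ≈ 4.1231, v(10) ≈ 4.4721.
On each subinterval the trapezoid contributes (Δu_i/2)·[v(u_{i-1}) + v(u_i)].
Sum ≈ 22.2586.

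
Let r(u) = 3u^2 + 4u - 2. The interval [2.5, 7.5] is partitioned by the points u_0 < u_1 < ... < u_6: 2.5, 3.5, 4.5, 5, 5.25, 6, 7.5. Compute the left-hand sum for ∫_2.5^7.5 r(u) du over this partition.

408.390625

Subinterval widths: 1, 1, 0.5, 0.25, 0.75, 1.5.
Left endpoints: 2.5, 3.5, 4.5, 5, 5.25, 6.
r(2.5) = 26.75, r(3.5) = 48.75, r(4.5) = 76.75, r(5) = 93, r(5.25) = 101.6875, r(6) = 130.
Sum = Σ Δu_i · r(u_i).
Sum = 408.390625.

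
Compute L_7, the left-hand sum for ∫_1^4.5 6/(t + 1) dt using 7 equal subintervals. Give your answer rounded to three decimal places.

Δt = (4.5 − 1)/7 = 0.5.
Left endpoints: 1, 1.5, 2, 2.5, 3, 3.5, 4.
f(1) = 3, f(1.5) = 2.4, f(2) = 2, f(2.5) = 12/7, f(3) = 1.5, f(3.5) = 4/3, f(4) = 1.2.
Sum = Δt · [f(1) + f(1.5) + f(2) + ...].
Sum ≈ 6.574.

6.574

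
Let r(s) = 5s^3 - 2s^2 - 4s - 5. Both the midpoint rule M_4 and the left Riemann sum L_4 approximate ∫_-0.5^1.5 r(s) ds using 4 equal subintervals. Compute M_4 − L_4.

0.6875

M_4 = -10.3125.
L_4 = -11.
M_4 − L_4 = 0.6875.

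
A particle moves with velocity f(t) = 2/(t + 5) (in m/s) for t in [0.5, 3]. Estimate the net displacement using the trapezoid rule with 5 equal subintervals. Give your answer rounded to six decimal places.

Δt = (3 − 0.5)/5 = 0.5.
f(0.5) = 4/11, f(1) = 1/3, f(1.5) = 4/13, f(2) = 2/7, f(2.5) = 4/15, f(3) = 0.25.
T_5 = (Δt/2)·[f(t_0) + 2f(t_1) + ... + 2f(t_{4}) + f(t_5)].
Sum ≈ 0.750112.

0.750112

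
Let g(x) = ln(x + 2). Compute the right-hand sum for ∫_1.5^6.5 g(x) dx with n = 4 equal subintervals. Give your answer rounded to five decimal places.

9.33871

Δx = (6.5 − 1.5)/4 = 1.25.
Right endpoints: 2.75, 4, 5.25, 6.5.
g(2.75) ≈ 1.55814, g(4) ≈ 1.79176, g(5.25) ≈ 1.98100, g(6.5) ≈ 2.14007.
Sum = Δx · [g(2.75) + g(4) + g(5.25) + g(6.5)].
Sum ≈ 9.33871.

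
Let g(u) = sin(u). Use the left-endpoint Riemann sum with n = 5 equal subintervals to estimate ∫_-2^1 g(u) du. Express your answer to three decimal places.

Δu = (1 − (-2))/5 = 0.6.
Left endpoints: -2, -1.4, -0.8, -0.2, 0.4.
g(-2) ≈ -0.909, g(-1.4) ≈ -0.985, g(-0.8) ≈ -0.717, g(-0.2) ≈ -0.199, g(0.4) ≈ 0.389.
Sum = Δu · [g(-2) + g(-1.4) + g(-0.8) + g(-0.2) + g(0.4)].
Sum ≈ -1.453.

-1.453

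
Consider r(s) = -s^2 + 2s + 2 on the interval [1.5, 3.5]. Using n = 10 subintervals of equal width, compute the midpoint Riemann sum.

Δs = (3.5 − 1.5)/10 = 0.2.
Midpoints: 1.6, 1.8, 2, 2.2, 2.4, 2.6, 2.8, 3, 3.2, 3.4.
r(1.6) = 2.64, r(1.8) = 2.36, r(2) = 2, r(2.2) = 1.56, r(2.4) = 1.04, r(2.6) = 0.44, r(2.8) = -0.24, r(3) = -1, r(3.2) = -1.84, r(3.4) = -2.76.
Sum = Δs · [r(1.6) + r(1.8) + r(2) + ...].
Sum = 0.84.

0.84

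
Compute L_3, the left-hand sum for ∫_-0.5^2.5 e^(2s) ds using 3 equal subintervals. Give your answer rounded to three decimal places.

23.172

Δs = (2.5 − (-0.5))/3 = 1.
Left endpoints: -0.5, 0.5, 1.5.
f(-0.5) ≈ 0.368, f(0.5) ≈ 2.718, f(1.5) ≈ 20.086.
Sum = Δs · [f(-0.5) + f(0.5) + f(1.5)].
Sum ≈ 23.172.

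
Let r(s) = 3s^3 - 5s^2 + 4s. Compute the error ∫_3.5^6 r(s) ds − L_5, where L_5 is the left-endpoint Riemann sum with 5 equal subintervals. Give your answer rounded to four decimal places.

Exact integral: ∫_3.5^6 r(s) ds ≈ 618.411458.
L_5 = 519.6875.
Error ≈ 618.411458 − 519.6875 ≈ 98.7240.

98.7240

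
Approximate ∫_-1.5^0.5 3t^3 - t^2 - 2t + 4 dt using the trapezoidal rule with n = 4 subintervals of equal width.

4.625

Δt = (0.5 − (-1.5))/4 = 0.5.
f(-1.5) = -5.375, f(-1) = 2, f(-0.5) = 4.375, f(0) = 4, f(0.5) = 3.125.
T_4 = (Δt/2)·[f(t_0) + 2f(t_1) + 2f(t_2) + 2f(t_3) + f(t_4)].
Sum = 4.625.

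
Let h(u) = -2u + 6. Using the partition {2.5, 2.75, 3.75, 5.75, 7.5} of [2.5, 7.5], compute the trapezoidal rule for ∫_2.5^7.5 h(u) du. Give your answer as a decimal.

Subinterval widths: 0.25, 1, 2, 1.75.
h(2.5) = 1, h(2.75) = 0.5, h(3.75) = -1.5, h(5.75) = -5.5, h(7.5) = -9.
On each subinterval the trapezoid contributes (Δu_i/2)·[h(u_{i-1}) + h(u_i)].
Sum = -20.

-20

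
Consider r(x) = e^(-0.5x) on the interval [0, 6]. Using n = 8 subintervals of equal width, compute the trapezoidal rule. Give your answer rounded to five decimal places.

Δx = (6 − 0)/8 = 0.75.
r(0) ≈ 1.00000, r(0.75) ≈ 0.68729, r(1.5) ≈ 0.47237, r(2.25) ≈ 0.32465, r(3) ≈ 0.22313, r(3.75) ≈ 0.15335, r(4.5) ≈ 0.10540, r(5.25) ≈ 0.07244, r(6) ≈ 0.04979.
T_8 = (Δx/2)·[r(x_0) + 2r(x_1) + ... + 2r(x_{7}) + r(x_8)].
Sum ≈ 1.92264.

1.92264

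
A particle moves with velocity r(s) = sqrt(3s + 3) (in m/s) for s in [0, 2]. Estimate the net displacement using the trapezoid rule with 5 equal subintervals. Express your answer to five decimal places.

Δs = (2 − 0)/5 = 0.4.
r(0) ≈ 1.73205, r(0.4) ≈ 2.04939, r(0.8) ≈ 2.32379, r(1.2) ≈ 2.56905, r(1.6) ≈ 2.79285, r(2) ≈ 3.00000.
T_5 = (Δs/2)·[r(s_0) + 2r(s_1) + ... + 2r(s_{4}) + r(s_5)].
Sum ≈ 4.84044.

4.84044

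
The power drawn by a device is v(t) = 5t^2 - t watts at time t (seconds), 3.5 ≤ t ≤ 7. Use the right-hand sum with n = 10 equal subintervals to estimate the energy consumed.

Δt = (7 − 3.5)/10 = 0.35.
Right endpoints: 3.85, 4.2, 4.55, 4.9, 5.25, 5.6, 5.95, 6.3, 6.65, 7.
v(3.85) = 70.2625, v(4.2) = 84, v(4.55) = 98.9625, v(4.9) = 115.15, v(5.25) = 132.5625, v(5.6) = 151.2, v(5.95) = 171.0625, v(6.3) = 192.15, v(6.65) = 214.4625, v(7) = 238.
Sum = Δt · [v(3.85) + v(4.2) + v(4.55) + ...].
Sum = 513.734375.

513.734375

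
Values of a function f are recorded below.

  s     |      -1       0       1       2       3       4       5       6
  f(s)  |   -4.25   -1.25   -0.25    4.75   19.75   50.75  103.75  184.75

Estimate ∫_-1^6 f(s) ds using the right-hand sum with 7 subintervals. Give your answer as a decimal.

Δs = 1.
Sum = 1·[(-1.25) + (-0.25) + 4.75 + 19.75 + 50.75 + 103.75 + 184.75] = 362.25.

362.25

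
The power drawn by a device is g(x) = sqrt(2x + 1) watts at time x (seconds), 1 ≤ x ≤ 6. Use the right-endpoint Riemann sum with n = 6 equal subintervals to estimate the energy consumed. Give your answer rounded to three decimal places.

Δx = (6 − 1)/6 = 5/6.
Right endpoints: 11/6, 8/3, 3.5, 13/3, 31/6, 6.
g(11/6) ≈ 2.160, g(8/3) ≈ 2.517, g(3.5) ≈ 2.828, g(13/3) ≈ 3.109, g(31/6) ≈ 3.367, g(6) ≈ 3.606.
Sum = Δx · [g(11/6) + g(8/3) + g(3.5) + ...].
Sum ≈ 14.655.

14.655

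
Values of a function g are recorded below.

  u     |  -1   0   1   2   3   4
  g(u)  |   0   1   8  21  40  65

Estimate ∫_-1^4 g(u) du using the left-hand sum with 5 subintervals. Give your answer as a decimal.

70

Δu = 1.
Sum = 1·[0 + 1 + 8 + 21 + 40] = 70.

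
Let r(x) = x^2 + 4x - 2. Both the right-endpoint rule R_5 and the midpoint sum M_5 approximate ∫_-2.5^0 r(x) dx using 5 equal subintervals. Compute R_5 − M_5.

R_5 = -11.25.
M_5 = -12.34375.
R_5 − M_5 = 1.09375.

1.09375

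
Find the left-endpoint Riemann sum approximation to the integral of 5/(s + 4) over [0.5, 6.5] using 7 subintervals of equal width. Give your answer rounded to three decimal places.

Δs = (6.5 − 0.5)/7 = 6/7.
Left endpoints: 0.5, 19/14, 31/14, 43/14, 55/14, 67/14, 79/14.
f(0.5) = 10/9, f(19/14) = 14/15, f(31/14) = 70/87, f(43/14) = 70/99, f(55/14) = 70/111, f(67/14) = 70/123, f(79/14) = 14/27.
Sum = Δs · [f(0.5) + f(19/14) + f(31/14) + ...].
Sum ≈ 4.521.

4.521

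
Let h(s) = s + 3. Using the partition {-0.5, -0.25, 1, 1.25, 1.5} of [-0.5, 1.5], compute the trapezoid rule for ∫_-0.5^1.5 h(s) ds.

Subinterval widths: 0.25, 1.25, 0.25, 0.25.
h(-0.5) = 2.5, h(-0.25) = 2.75, h(1) = 4, h(1.25) = 4.25, h(1.5) = 4.5.
On each subinterval the trapezoid contributes (Δs_i/2)·[h(s_{i-1}) + h(s_i)].
Sum = 7.

7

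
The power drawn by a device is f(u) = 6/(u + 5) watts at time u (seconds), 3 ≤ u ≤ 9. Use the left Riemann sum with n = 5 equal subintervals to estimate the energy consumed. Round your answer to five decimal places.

Δu = (9 − 3)/5 = 1.2.
Left endpoints: 3, 4.2, 5.4, 6.6, 7.8.
f(3) = 0.75, f(4.2) = 15/23, f(5.4) = 15/26, f(6.6) = 15/29, f(7.8) = 0.46875.
Sum = Δu · [f(3) + f(4.2) + f(5.4) + f(6.6) + f(7.8)].
Sum ≈ 3.55811.

3.55811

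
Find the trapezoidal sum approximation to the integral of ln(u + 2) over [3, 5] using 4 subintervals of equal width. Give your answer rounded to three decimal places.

Δu = (5 − 3)/4 = 0.5.
f(3) ≈ 1.609, f(3.5) ≈ 1.705, f(4) ≈ 1.792, f(4.5) ≈ 1.872, f(5) ≈ 1.946.
T_4 = (Δu/2)·[f(u_0) + 2f(u_1) + 2f(u_2) + 2f(u_3) + f(u_4)].
Sum ≈ 3.573.

3.573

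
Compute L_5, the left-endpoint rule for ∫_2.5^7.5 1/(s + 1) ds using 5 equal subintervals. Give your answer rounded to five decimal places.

Δs = (7.5 − 2.5)/5 = 1.
Left endpoints: 2.5, 3.5, 4.5, 5.5, 6.5.
f(2.5) = 2/7, f(3.5) = 2/9, f(4.5) = 2/11, f(5.5) = 2/13, f(6.5) = 2/15.
Sum = Δs · [f(2.5) + f(3.5) + f(4.5) + f(5.5) + f(6.5)].
Sum ≈ 0.97693.

0.97693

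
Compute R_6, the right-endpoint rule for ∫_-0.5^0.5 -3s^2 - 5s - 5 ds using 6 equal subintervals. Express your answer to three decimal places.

Δs = (0.5 − (-0.5))/6 = 1/6.
Right endpoints: -1/3, -1/6, 0, 1/6, 1/3, 0.5.
f(-1/3) = -11/3, f(-1/6) = -4.25, f(0) = -5, f(1/6) = -71/12, f(1/3) = -7, f(0.5) = -8.25.
Sum = Δs · [f(-1/3) + f(-1/6) + f(0) + ...].
Sum ≈ -5.681.

-5.681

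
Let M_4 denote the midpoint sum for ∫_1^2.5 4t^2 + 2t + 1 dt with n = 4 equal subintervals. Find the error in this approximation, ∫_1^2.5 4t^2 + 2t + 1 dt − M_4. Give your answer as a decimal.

Exact integral: ∫_1^2.5 f(t) dt = 26.25.
M_4 = 26.1796875.
Error = 26.25 − 26.1796875 = 0.0703125.

0.0703125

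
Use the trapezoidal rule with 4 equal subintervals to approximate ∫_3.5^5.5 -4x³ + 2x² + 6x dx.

-633

Δx = (5.5 − 3.5)/4 = 0.5.
f(3.5) = -126, f(4) = -200, f(4.5) = -297, f(5) = -420, f(5.5) = -572.
T_4 = (Δx/2)·[f(x_0) + 2f(x_1) + 2f(x_2) + 2f(x_3) + f(x_4)].
Sum = -633.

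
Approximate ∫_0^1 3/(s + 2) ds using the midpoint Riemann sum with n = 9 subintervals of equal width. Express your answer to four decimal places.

1.2162

Δs = (1 − 0)/9 = 1/9.
Midpoints: 1/18, 1/6, 5/18, 7/18, 0.5, 11/18, 13/18, 5/6, 17/18.
f(1/18) = 54/37, f(1/6) = 18/13, f(5/18) = 54/41, f(7/18) = 54/43, f(0.5) = 1.2, f(11/18) = 54/47, f(13/18) = 54/49, f(5/6) = 18/17, f(17/18) = 54/53.
Sum = Δs · [f(1/18) + f(1/6) + f(5/18) + ...].
Sum ≈ 1.2162.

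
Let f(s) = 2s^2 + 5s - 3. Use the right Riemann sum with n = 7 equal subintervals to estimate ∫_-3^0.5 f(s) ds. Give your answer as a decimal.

Δs = (0.5 − (-3))/7 = 0.5.
Right endpoints: -2.5, -2, -1.5, -1, -0.5, 0, 0.5.
f(-2.5) = -3, f(-2) = -5, f(-1.5) = -6, f(-1) = -6, f(-0.5) = -5, f(0) = -3, f(0.5) = 0.
Sum = Δs · [f(-2.5) + f(-2) + f(-1.5) + ...].
Sum = -14.

-14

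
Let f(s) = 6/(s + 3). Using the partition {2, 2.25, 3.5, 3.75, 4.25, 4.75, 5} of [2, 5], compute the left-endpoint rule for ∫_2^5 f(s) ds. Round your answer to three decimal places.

Subinterval widths: 0.25, 1.25, 0.25, 0.5, 0.5, 0.25.
Left endpoints: 2, 2.25, 3.5, 3.75, 4.25, 4.75.
f(2) = 1.2, f(2.25) = 8/7, f(3.5) = 12/13, f(3.75) = 8/9, f(4.25) = 24/29, f(4.75) = 24/31.
Sum = Σ Δs_i · f(s_i).
Sum ≈ 3.011.

3.011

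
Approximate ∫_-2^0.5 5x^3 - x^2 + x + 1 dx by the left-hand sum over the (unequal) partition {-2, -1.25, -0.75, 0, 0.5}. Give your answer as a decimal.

-40.85546875

Subinterval widths: 0.75, 0.5, 0.75, 0.5.
Left endpoints: -2, -1.25, -0.75, 0.
f(-2) = -45, f(-1.25) = -11.578125, f(-0.75) = -2.421875, f(0) = 1.
Sum = Σ Δx_i · f(x_i).
Sum = -40.85546875.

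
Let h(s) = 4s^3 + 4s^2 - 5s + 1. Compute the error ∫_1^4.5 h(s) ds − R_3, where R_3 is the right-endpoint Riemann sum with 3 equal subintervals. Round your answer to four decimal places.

Exact integral: ∫_1^4.5 h(s) ds ≈ 484.604167.
R_3 ≈ 758.981481.
Error ≈ 484.604167 − 758.981481 ≈ -274.3773.

-274.3773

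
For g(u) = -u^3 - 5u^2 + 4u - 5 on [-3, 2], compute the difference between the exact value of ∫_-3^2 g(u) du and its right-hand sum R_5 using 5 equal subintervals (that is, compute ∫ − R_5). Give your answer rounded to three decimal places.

Exact integral: ∫_-3^2 g(u) du ≈ -77.08333.
R_5 = -75.
Error ≈ -77.08333 − (-75) ≈ -2.083.

-2.083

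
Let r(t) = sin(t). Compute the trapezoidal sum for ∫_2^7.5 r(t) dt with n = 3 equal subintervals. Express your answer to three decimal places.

-0.536

Δt = (7.5 − 2)/3 = 11/6.
r(2) ≈ 0.909, r(23/6) ≈ -0.638, r(17/3) ≈ -0.578, r(7.5) ≈ 0.938.
T_3 = (Δt/2)·[r(t_0) + 2r(t_1) + 2r(t_2) + r(t_3)].
Sum ≈ -0.536.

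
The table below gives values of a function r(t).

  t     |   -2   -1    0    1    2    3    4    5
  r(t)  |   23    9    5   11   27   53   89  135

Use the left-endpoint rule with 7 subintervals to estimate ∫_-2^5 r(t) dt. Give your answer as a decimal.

Δt = 1.
Sum = 1·[23 + 9 + 5 + 11 + 27 + 53 + 89] = 217.

217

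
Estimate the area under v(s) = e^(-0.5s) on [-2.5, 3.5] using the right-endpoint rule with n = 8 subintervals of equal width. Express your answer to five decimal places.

5.46698

Δs = (3.5 − (-2.5))/8 = 0.75.
Right endpoints: -1.75, -1, -0.25, 0.5, 1.25, 2, 2.75, 3.5.
v(-1.75) ≈ 2.39888, v(-1) ≈ 1.64872, v(-0.25) ≈ 1.13315, v(0.5) ≈ 0.77880, v(1.25) ≈ 0.53526, v(2) ≈ 0.36788, v(2.75) ≈ 0.25284, v(3.5) ≈ 0.17377.
Sum = Δs · [v(-1.75) + v(-1) + v(-0.25) + ...].
Sum ≈ 5.46698.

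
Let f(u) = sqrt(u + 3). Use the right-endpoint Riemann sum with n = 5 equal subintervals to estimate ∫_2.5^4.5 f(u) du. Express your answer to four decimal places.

5.1722

Δu = (4.5 − 2.5)/5 = 0.4.
Right endpoints: 2.9, 3.3, 3.7, 4.1, 4.5.
f(2.9) ≈ 2.4290, f(3.3) ≈ 2.5100, f(3.7) ≈ 2.5884, f(4.1) ≈ 2.6646, f(4.5) ≈ 2.7386.
Sum = Δu · [f(2.9) + f(3.3) + f(3.7) + f(4.1) + f(4.5)].
Sum ≈ 5.1722.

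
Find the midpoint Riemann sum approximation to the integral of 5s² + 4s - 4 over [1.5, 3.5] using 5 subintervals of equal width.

Δs = (3.5 − 1.5)/5 = 0.4.
Midpoints: 1.7, 2.1, 2.5, 2.9, 3.3.
f(1.7) = 17.25, f(2.1) = 26.45, f(2.5) = 37.25, f(2.9) = 49.65, f(3.3) = 63.65.
Sum = Δs · [f(1.7) + f(2.1) + f(2.5) + f(2.9) + f(3.3)].
Sum = 77.7.

77.7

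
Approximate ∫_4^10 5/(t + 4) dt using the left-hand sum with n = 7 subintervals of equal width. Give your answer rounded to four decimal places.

Δt = (10 − 4)/7 = 6/7.
Left endpoints: 4, 34/7, 40/7, 46/7, 52/7, 58/7, 64/7.
f(4) = 0.625, f(34/7) = 35/62, f(40/7) = 35/68, f(46/7) = 35/74, f(52/7) = 0.4375, f(58/7) = 35/86, f(64/7) = 35/92.
Sum = Δt · [f(4) + f(34/7) + f(40/7) + ...].
Sum ≈ 2.9161.

2.9161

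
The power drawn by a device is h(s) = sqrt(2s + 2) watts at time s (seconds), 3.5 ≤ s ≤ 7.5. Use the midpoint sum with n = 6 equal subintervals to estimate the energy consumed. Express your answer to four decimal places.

14.3659

Δs = (7.5 − 3.5)/6 = 2/3.
Midpoints: 23/6, 4.5, 31/6, 35/6, 6.5, 43/6.
h(23/6) ≈ 3.1091, h(4.5) ≈ 3.3166, h(31/6) ≈ 3.5119, h(35/6) ≈ 3.6968, h(6.5) ≈ 3.8730, h(43/6) ≈ 4.0415.
Sum = Δs · [h(23/6) + h(4.5) + h(31/6) + ...].
Sum ≈ 14.3659.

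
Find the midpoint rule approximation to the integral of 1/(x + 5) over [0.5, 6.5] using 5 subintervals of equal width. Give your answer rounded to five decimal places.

0.73608

Δx = (6.5 − 0.5)/5 = 1.2.
Midpoints: 1.1, 2.3, 3.5, 4.7, 5.9.
f(1.1) = 10/61, f(2.3) = 10/73, f(3.5) = 2/17, f(4.7) = 10/97, f(5.9) = 10/109.
Sum = Δx · [f(1.1) + f(2.3) + f(3.5) + f(4.7) + f(5.9)].
Sum ≈ 0.73608.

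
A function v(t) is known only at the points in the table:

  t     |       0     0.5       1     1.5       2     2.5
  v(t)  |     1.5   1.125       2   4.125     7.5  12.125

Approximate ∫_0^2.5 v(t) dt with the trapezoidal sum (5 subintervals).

10.78125

Δt = 0.5.
T_5 = (0.5/2)·[1.5 + 2·1.125 + 2·2 + 2·4.125 + 2·7.5 + 12.125] = 10.78125.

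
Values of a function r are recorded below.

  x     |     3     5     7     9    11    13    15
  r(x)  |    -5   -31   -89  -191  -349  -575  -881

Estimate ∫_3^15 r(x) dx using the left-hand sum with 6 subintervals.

-2480

Δx = 2.
Sum = 2·[(-5) + (-31) + (-89) + (-191) + (-349) + (-575)] = -2480.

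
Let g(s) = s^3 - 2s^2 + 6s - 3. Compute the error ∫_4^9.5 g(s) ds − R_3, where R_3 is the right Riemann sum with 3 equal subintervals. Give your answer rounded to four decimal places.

-677.6140

Exact integral: ∫_4^9.5 g(s) ds ≈ 1649.598958.
R_3 ≈ 2327.212963.
Error ≈ 1649.598958 − 2327.212963 ≈ -677.6140.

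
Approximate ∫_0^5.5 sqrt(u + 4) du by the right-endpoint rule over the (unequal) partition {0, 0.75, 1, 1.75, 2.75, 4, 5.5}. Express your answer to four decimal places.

Subinterval widths: 0.75, 0.25, 0.75, 1, 1.25, 1.5.
Right endpoints: 0.75, 1, 1.75, 2.75, 4, 5.5.
f(0.75) ≈ 2.1794, f(1) ≈ 2.2361, f(1.75) ≈ 2.3979, f(2.75) ≈ 2.5981, f(4) ≈ 2.8284, f(5.5) ≈ 3.0822.
Sum = Σ Δu_i · f(u_i).
Sum ≈ 14.7490.

14.7490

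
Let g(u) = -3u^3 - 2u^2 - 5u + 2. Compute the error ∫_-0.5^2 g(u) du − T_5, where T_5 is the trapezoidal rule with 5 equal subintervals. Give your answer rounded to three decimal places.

0.911

Exact integral: ∫_-0.5^2 g(u) du ≈ -21.74479.
T_5 = -22.65625.
Error ≈ -21.74479 − (-22.65625) ≈ 0.911.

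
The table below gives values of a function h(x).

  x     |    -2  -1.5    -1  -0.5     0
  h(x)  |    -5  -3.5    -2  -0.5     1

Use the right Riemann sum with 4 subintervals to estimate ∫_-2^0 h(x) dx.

-2.5

Δx = 0.5.
Sum = 0.5·[(-3.5) + (-2) + (-0.5) + 1] = -2.5.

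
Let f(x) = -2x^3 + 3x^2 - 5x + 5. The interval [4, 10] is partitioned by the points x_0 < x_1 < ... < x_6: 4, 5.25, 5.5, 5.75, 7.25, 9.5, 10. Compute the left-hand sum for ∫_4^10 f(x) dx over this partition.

Subinterval widths: 1.25, 0.25, 0.25, 1.5, 2.25, 0.5.
Left endpoints: 4, 5.25, 5.5, 5.75, 7.25, 9.5.
f(4) = -95, f(5.25) = -227.96875, f(5.5) = -264.5, f(5.75) = -304.78125, f(7.25) = -635.71875, f(9.5) = -1486.5.
Sum = Σ Δx_i · f(x_i).
Sum = -2872.65625.

-2872.65625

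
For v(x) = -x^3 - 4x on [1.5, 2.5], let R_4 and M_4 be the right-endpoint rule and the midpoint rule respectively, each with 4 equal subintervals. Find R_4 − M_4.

R_4 = -18.59375.
M_4 = -16.46875.
R_4 − M_4 = -2.125.

-2.125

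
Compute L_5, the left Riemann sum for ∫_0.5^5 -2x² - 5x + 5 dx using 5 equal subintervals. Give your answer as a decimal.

Δx = (5 − 0.5)/5 = 0.9.
Left endpoints: 0.5, 1.4, 2.3, 3.2, 4.1.
f(0.5) = 2, f(1.4) = -5.92, f(2.3) = -17.08, f(3.2) = -31.48, f(4.1) = -49.12.
Sum = Δx · [f(0.5) + f(1.4) + f(2.3) + f(3.2) + f(4.1)].
Sum = -91.44.

-91.44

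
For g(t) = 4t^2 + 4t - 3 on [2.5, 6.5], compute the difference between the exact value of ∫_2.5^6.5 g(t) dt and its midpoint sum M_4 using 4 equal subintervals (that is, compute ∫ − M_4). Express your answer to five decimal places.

Exact integral: ∫_2.5^6.5 g(t) dt ≈ 405.3333333.
M_4 = 404.
Error ≈ 405.3333333 − 404 ≈ 1.33333.

1.33333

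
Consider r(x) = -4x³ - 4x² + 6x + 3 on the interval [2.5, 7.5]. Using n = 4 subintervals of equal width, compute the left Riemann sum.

-2463.125

Δx = (7.5 − 2.5)/4 = 1.25.
Left endpoints: 2.5, 3.75, 5, 6.25.
r(2.5) = -69.5, r(3.75) = -241.6875, r(5) = -567, r(6.25) = -1092.3125.
Sum = Δx · [r(2.5) + r(3.75) + r(5) + r(6.25)].
Sum = -2463.125.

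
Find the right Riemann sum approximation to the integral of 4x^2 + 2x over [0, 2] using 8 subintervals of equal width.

Δx = (2 − 0)/8 = 0.25.
Right endpoints: 0.25, 0.5, 0.75, 1, 1.25, 1.5, 1.75, 2.
f(0.25) = 0.75, f(0.5) = 2, f(0.75) = 3.75, f(1) = 6, f(1.25) = 8.75, f(1.5) = 12, f(1.75) = 15.75, f(2) = 20.
Sum = Δx · [f(0.25) + f(0.5) + f(0.75) + ...].
Sum = 17.25.

17.25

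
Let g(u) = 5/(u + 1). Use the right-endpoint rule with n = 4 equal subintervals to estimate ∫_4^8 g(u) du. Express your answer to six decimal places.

Δu = (8 − 4)/4 = 1.
Right endpoints: 5, 6, 7, 8.
g(5) = 5/6, g(6) = 5/7, g(7) = 0.625, g(8) = 5/9.
Sum = Δu · [g(5) + g(6) + g(7) + g(8)].
Sum ≈ 2.728175.

2.728175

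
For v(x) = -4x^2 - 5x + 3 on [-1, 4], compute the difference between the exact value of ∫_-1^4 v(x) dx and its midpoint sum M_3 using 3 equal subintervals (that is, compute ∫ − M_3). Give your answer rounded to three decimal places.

Exact integral: ∫_-1^4 v(x) dx ≈ -109.16667.
M_3 ≈ -104.53704.
Error ≈ -109.16667 − (-104.53704) ≈ -4.630.

-4.630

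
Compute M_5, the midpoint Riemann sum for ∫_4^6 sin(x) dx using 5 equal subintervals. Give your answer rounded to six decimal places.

-1.624623

Δx = (6 − 4)/5 = 0.4.
Midpoints: 4.2, 4.6, 5, 5.4, 5.8.
f(4.2) ≈ -0.871576, f(4.6) ≈ -0.993691, f(5) ≈ -0.958924, f(5.4) ≈ -0.772764, f(5.8) ≈ -0.464602.
Sum = Δx · [f(4.2) + f(4.6) + f(5) + f(5.4) + f(5.8)].
Sum ≈ -1.624623.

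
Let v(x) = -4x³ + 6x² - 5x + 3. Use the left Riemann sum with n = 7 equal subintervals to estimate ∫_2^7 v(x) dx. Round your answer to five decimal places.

-1441.83673

Δx = (7 − 2)/7 = 5/7.
Left endpoints: 2, 19/7, 24/7, 29/7, 34/7, 39/7, 44/7.
v(2) = -15, v(19/7) = -15900/343, v(24/7) = -35955/343, v(29/7) = -68310/343, v(34/7) = -115965/343, v(39/7) = -181920/343, v(44/7) = -269175/343.
Sum = Δx · [v(2) + v(19/7) + v(24/7) + ...].
Sum ≈ -1441.83673.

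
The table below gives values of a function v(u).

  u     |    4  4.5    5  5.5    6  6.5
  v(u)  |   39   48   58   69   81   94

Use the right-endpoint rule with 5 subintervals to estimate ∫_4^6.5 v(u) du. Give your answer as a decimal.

Δu = 0.5.
Sum = 0.5·[48 + 58 + 69 + 81 + 94] = 175.

175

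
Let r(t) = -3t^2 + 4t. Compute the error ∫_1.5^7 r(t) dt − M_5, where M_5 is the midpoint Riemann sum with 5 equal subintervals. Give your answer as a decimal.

-1.66375

Exact integral: ∫_1.5^7 r(t) dt = -246.125.
M_5 = -244.46125.
Error = -246.125 − (-244.46125) = -1.66375.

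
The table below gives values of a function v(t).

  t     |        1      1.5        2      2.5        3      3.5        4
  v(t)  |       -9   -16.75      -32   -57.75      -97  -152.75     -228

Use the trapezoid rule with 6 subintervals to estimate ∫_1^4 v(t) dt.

-237.375

Δt = 0.5.
T_6 = (0.5/2)·[(-9) + 2·(-16.75) + 2·(-32) + 2·(-57.75) + 2·(-97) + 2·(-152.75) + (-228)] = -237.375.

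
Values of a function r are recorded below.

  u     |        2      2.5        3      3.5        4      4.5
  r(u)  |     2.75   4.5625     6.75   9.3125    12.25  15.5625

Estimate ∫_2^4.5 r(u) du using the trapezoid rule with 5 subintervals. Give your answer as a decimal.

Δu = 0.5.
T_5 = (0.5/2)·[2.75 + 2·4.5625 + 2·6.75 + 2·9.3125 + 2·12.25 + 15.5625] = 21.015625.

21.015625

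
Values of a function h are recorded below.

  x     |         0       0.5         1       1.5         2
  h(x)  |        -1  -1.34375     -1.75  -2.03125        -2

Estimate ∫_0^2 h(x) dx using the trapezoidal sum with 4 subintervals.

Δx = 0.5.
T_4 = (0.5/2)·[(-1) + 2·(-1.34375) + 2·(-1.75) + 2·(-2.03125) + (-2)] = -3.3125.

-3.3125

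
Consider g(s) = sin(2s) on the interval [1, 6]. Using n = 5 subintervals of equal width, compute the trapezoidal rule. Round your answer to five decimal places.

-0.40452

Δs = (6 − 1)/5 = 1.
g(1) ≈ 0.90930, g(2) ≈ -0.75680, g(3) ≈ -0.27942, g(4) ≈ 0.98936, g(5) ≈ -0.54402, g(6) ≈ -0.53657.
T_5 = (Δs/2)·[g(s_0) + 2g(s_1) + ... + 2g(s_{4}) + g(s_5)].
Sum ≈ -0.40452.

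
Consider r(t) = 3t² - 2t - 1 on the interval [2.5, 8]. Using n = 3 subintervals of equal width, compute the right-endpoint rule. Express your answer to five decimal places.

Δt = (8 − 2.5)/3 = 11/6.
Right endpoints: 13/3, 37/6, 8.
r(13/3) = 140/3, r(37/6) = 100.75, r(8) = 175.
Sum = Δt · [r(13/3) + r(37/6) + r(8)].
Sum ≈ 591.09722.

591.09722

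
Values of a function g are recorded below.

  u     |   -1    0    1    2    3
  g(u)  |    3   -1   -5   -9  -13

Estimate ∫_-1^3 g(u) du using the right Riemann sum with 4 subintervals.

Δu = 1.
Sum = 1·[(-1) + (-5) + (-9) + (-13)] = -28.

-28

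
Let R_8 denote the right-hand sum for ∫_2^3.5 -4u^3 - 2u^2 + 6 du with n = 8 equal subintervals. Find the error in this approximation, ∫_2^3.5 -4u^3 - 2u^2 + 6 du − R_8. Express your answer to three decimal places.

Exact integral: ∫_2^3.5 f(u) du = -148.3125.
R_8 ≈ -163.24512.
Error ≈ -148.3125 − (-163.24512) ≈ 14.933.

14.933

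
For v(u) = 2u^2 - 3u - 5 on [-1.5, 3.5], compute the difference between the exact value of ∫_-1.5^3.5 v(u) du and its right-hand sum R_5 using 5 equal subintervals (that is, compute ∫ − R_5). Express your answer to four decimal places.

Exact integral: ∫_-1.5^3.5 v(u) du ≈ -9.166667.
R_5 = -5.
Error ≈ -9.166667 − (-5) ≈ -4.1667.

-4.1667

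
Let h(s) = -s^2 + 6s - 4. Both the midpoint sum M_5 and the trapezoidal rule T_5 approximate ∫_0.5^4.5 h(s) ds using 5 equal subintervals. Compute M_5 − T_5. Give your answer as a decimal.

M_5 = 13.88.
T_5 = 13.24.
M_5 − T_5 = 0.64.

0.64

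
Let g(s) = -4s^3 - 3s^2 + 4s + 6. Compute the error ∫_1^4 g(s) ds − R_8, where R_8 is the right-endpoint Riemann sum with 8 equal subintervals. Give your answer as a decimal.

55.7578125

Exact integral: ∫_1^4 g(s) ds = -270.
R_8 = -325.7578125.
Error = -270 − (-325.7578125) = 55.7578125.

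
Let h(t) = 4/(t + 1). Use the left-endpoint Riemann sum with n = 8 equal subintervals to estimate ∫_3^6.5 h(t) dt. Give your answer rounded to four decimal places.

Δt = (6.5 − 3)/8 = 0.4375.
Left endpoints: 3, 3.4375, 3.875, 4.3125, 4.75, 5.1875, 5.625, 6.0625.
h(3) = 1, h(3.4375) = 64/71, h(3.875) = 32/39, h(4.3125) = 64/85, h(4.75) = 16/23, h(5.1875) = 64/99, h(5.625) = 32/53, h(6.0625) = 64/113.
Sum = Δt · [h(3) + h(3.4375) + h(3.875) + ...].
Sum ≈ 2.6194.

2.6194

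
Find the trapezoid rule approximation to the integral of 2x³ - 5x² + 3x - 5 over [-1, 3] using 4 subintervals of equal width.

-14

Δx = (3 − (-1))/4 = 1.
f(-1) = -15, f(0) = -5, f(1) = -5, f(2) = -3, f(3) = 13.
T_4 = (Δx/2)·[f(x_0) + 2f(x_1) + 2f(x_2) + 2f(x_3) + f(x_4)].
Sum = -14.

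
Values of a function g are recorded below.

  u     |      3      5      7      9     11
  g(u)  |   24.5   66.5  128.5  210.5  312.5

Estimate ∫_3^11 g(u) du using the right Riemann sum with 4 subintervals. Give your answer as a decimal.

Δu = 2.
Sum = 2·[66.5 + 128.5 + 210.5 + 312.5] = 1436.

1436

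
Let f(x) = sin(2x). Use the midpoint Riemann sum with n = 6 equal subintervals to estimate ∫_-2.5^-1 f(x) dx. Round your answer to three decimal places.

Δx = (-1 − (-2.5))/6 = 0.25.
Midpoints: -2.375, -2.125, -1.875, -1.625, -1.375, -1.125.
f(-2.375) ≈ 0.999, f(-2.125) ≈ 0.895, f(-1.875) ≈ 0.572, f(-1.625) ≈ 0.108, f(-1.375) ≈ -0.382, f(-1.125) ≈ -0.778.
Sum = Δx · [f(-2.375) + f(-2.125) + f(-1.875) + ...].
Sum ≈ 0.354.

0.354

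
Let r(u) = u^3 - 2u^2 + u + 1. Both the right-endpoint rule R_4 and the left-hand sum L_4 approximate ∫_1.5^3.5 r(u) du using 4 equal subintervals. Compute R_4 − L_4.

R_4 = 22.75.
L_4 = 12.
R_4 − L_4 = 10.75.

10.75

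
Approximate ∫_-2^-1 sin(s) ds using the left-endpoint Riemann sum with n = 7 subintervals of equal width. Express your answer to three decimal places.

-0.960

Δs = (-1 − (-2))/7 = 1/7.
Left endpoints: -2, -13/7, -12/7, -11/7, -10/7, -9/7, -8/7.
f(-2) ≈ -0.909, f(-13/7) ≈ -0.959, f(-12/7) ≈ -0.990, f(-11/7) ≈ -1.000, f(-10/7) ≈ -0.990, f(-9/7) ≈ -0.960, f(-8/7) ≈ -0.910.
Sum = Δs · [f(-2) + f(-13/7) + f(-12/7) + ...].
Sum ≈ -0.960.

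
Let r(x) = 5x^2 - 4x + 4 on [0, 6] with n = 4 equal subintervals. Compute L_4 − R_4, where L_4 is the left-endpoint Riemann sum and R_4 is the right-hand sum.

L_4 = 206.25.
R_4 = 440.25.
L_4 − R_4 = -234.

-234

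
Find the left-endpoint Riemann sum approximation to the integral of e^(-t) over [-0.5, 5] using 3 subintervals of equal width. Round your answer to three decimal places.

Δt = (5 − (-0.5))/3 = 11/6.
Left endpoints: -0.5, 4/3, 19/6.
f(-0.5) ≈ 1.649, f(4/3) ≈ 0.264, f(19/6) ≈ 0.042.
Sum = Δt · [f(-0.5) + f(4/3) + f(19/6)].
Sum ≈ 3.583.

3.583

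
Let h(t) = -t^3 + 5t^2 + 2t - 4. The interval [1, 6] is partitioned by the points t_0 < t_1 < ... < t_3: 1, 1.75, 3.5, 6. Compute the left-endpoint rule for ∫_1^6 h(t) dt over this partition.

71.48046875

Subinterval widths: 0.75, 1.75, 2.5.
Left endpoints: 1, 1.75, 3.5.
h(1) = 2, h(1.75) = 9.453125, h(3.5) = 21.375.
Sum = Σ Δt_i · h(t_i).
Sum = 71.48046875.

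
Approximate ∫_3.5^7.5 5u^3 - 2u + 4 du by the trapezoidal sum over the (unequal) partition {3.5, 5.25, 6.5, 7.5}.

Subinterval widths: 1.75, 1.25, 1.
f(3.5) = 211.375, f(5.25) = 717.015625, f(6.5) = 1364.125, f(7.5) = 2098.375.
On each subinterval the trapezoid contributes (Δu_i/2)·[f(u_{i-1}) + f(u_i)].
Sum = 3844.3046875.

3844.3046875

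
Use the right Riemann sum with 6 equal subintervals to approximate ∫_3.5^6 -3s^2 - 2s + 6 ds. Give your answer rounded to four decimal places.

Δs = (6 − 3.5)/6 = 5/12.
Right endpoints: 47/12, 13/3, 4.75, 31/6, 67/12, 6.
f(47/12) = -2297/48, f(13/3) = -59, f(4.75) = -71.1875, f(31/6) = -1013/12, f(67/12) = -98.6875, f(6) = -114.
Sum = Δs · [f(47/12) + f(13/3) + f(4.75) + ...].
Sum ≈ -197.9774.

-197.9774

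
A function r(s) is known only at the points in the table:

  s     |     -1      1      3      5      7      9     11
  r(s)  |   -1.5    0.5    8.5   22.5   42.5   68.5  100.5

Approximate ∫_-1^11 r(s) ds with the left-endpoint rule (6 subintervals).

Δs = 2.
Sum = 2·[(-1.5) + 0.5 + 8.5 + 22.5 + 42.5 + 68.5] = 282.

282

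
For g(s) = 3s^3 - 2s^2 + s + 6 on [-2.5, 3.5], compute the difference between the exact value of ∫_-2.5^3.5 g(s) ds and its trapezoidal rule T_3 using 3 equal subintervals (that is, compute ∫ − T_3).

Exact integral: ∫_-2.5^3.5 g(s) ds = 83.25.
T_3 = 93.25.
Error = 83.25 − 93.25 = -10.

-10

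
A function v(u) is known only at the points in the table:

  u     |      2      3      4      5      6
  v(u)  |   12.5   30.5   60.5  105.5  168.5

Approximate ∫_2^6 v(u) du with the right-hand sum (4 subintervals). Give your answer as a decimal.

Δu = 1.
Sum = 1·[30.5 + 60.5 + 105.5 + 168.5] = 365.

365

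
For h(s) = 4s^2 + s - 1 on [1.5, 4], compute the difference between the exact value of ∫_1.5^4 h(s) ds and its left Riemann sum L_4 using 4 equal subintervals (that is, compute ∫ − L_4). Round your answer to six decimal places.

Exact integral: ∫_1.5^4 h(s) ds ≈ 85.20833333.
L_4 = 67.890625.
Error ≈ 85.20833333 − 67.890625 ≈ 17.317708.

17.317708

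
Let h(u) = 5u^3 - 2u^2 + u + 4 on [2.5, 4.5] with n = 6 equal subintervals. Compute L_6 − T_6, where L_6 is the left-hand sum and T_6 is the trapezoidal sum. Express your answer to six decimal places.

-58.583333

L_6 ≈ 371.70370370.
T_6 ≈ 430.28703704.
L_6 − T_6 ≈ -58.583333.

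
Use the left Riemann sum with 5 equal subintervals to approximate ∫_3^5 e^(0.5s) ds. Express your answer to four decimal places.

Δs = (5 − 3)/5 = 0.4.
Left endpoints: 3, 3.4, 3.8, 4.2, 4.6.
f(3) ≈ 4.4817, f(3.4) ≈ 5.4739, f(3.8) ≈ 6.6859, f(4.2) ≈ 8.1662, f(4.6) ≈ 9.9742.
Sum = Δs · [f(3) + f(3.4) + f(3.8) + f(4.2) + f(4.6)].
Sum ≈ 13.9128.

13.9128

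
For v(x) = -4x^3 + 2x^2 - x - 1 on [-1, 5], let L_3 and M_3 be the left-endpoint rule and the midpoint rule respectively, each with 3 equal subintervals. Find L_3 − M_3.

L_3 = -184.
M_3 = -514.
L_3 − M_3 = 330.

330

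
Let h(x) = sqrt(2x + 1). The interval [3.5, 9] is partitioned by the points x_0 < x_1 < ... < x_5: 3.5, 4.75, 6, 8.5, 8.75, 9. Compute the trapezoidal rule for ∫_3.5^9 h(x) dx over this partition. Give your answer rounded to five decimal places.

Subinterval widths: 1.25, 1.25, 2.5, 0.25, 0.25.
h(3.5) ≈ 2.82843, h(4.75) ≈ 3.24037, h(6) ≈ 3.60555, h(8.5) ≈ 4.24264, h(8.75) ≈ 4.30116, h(9) ≈ 4.35890.
On each subinterval the trapezoid contributes (Δx_i/2)·[h(x_{i-1}) + h(x_i)].
Sum ≈ 20.03242.

20.03242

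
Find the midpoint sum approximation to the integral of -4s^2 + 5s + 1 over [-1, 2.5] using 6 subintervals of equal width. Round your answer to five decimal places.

Δs = (2.5 − (-1))/6 = 7/12.
Midpoints: -17/24, -0.125, 11/24, 25/24, 1.625, 53/24.
f(-17/24) = -655/144, f(-0.125) = 0.3125, f(11/24) = 353/144, f(25/24) = 269/144, f(1.625) = -1.4375, f(53/24) = -1075/144.
Sum = Δs · [f(-17/24) + f(-0.125) + f(11/24) + ...].
Sum ≈ -5.14468.

-5.14468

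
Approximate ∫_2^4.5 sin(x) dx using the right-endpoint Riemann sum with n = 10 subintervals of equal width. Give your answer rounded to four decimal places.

Δx = (4.5 − 2)/10 = 0.25.
Right endpoints: 2.25, 2.5, 2.75, 3, 3.25, 3.5, 3.75, 4, 4.25, 4.5.
f(2.25) ≈ 0.7781, f(2.5) ≈ 0.5985, f(2.75) ≈ 0.3817, f(3) ≈ 0.1411, f(3.25) ≈ -0.1082, f(3.5) ≈ -0.3508, f(3.75) ≈ -0.5716, f(4) ≈ -0.7568, f(4.25) ≈ -0.8950, f(4.5) ≈ -0.9775.
Sum = Δx · [f(2.25) + f(2.5) + f(2.75) + ...].
Sum ≈ -0.4401.

-0.4401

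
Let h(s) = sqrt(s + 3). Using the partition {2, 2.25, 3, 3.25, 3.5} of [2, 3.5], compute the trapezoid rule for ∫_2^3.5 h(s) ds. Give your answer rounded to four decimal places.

3.5936

Subinterval widths: 0.25, 0.75, 0.25, 0.25.
h(2) ≈ 2.2361, h(2.25) ≈ 2.2913, h(3) ≈ 2.4495, h(3.25) ≈ 2.5000, h(3.5) ≈ 2.5495.
On each subinterval the trapezoid contributes (Δs_i/2)·[h(s_{i-1}) + h(s_i)].
Sum ≈ 3.5936.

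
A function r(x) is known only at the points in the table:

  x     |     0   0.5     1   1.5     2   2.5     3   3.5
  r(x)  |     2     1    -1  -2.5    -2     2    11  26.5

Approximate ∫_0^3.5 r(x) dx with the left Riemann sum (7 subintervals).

Δx = 0.5.
Sum = 0.5·[2 + 1 + (-1) + (-2.5) + (-2) + 2 + 11] = 5.25.

5.25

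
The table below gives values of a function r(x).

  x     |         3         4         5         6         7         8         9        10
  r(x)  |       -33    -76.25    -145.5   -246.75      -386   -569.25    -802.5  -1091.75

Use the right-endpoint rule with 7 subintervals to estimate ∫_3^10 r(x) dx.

Δx = 1.
Sum = 1·[(-76.25) + (-145.5) + (-246.75) + (-386) + (-569.25) + (-802.5) + (-1091.75)] = -3318.

-3318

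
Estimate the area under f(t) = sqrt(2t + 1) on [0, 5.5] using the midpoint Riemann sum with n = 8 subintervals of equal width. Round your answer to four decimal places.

Δt = (5.5 − 0)/8 = 0.6875.
Midpoints: 0.34375, 1.03125, 1.71875, 2.40625, 3.09375, 3.78125, 4.46875, 5.15625.
f(0.34375) ≈ 1.2990, f(1.03125) ≈ 1.7500, f(1.71875) ≈ 2.1065, f(2.40625) ≈ 2.4109, f(3.09375) ≈ 2.6810, f(3.78125) ≈ 2.9262, f(4.46875) ≈ 3.1524, f(5.15625) ≈ 3.3634.
Sum = Δt · [f(0.34375) + f(1.03125) + f(1.71875) + ...].
Sum ≈ 13.5365.

13.5365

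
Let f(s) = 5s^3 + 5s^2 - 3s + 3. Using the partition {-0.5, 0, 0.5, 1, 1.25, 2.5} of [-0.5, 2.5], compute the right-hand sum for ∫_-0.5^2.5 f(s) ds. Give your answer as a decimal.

143.48828125

Subinterval widths: 0.5, 0.5, 0.5, 0.25, 1.25.
Right endpoints: 0, 0.5, 1, 1.25, 2.5.
f(0) = 3, f(0.5) = 3.375, f(1) = 10, f(1.25) = 16.828125, f(2.5) = 104.875.
Sum = Σ Δs_i · f(s_i).
Sum = 143.48828125.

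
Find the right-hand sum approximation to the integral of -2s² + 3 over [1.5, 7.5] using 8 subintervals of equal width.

-302.625

Δs = (7.5 − 1.5)/8 = 0.75.
Right endpoints: 2.25, 3, 3.75, 4.5, 5.25, 6, 6.75, 7.5.
f(2.25) = -7.125, f(3) = -15, f(3.75) = -25.125, f(4.5) = -37.5, f(5.25) = -52.125, f(6) = -69, f(6.75) = -88.125, f(7.5) = -109.5.
Sum = Δs · [f(2.25) + f(3) + f(3.75) + ...].
Sum = -302.625.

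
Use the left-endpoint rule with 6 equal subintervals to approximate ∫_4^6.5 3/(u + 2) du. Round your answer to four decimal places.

Δu = (6.5 − 4)/6 = 5/12.
Left endpoints: 4, 53/12, 29/6, 5.25, 17/3, 73/12.
f(4) = 0.5, f(53/12) = 36/77, f(29/6) = 18/41, f(5.25) = 12/29, f(17/3) = 9/23, f(73/12) = 36/97.
Sum = Δu · [f(4) + f(53/12) + f(29/6) + ...].
Sum ≈ 1.0762.

1.0762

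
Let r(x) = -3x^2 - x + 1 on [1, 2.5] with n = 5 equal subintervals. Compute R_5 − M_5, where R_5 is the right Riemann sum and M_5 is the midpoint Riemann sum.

R_5 = -18.405.
M_5 = -15.71625.
R_5 − M_5 = -2.68875.

-2.68875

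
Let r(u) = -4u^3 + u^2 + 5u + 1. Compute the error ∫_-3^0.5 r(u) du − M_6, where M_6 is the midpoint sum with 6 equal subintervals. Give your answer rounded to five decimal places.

1.58796

Exact integral: ∫_-3^0.5 r(u) du ≈ 71.6041667.
M_6 ≈ 70.0162037.
Error ≈ 71.6041667 − 70.0162037 ≈ 1.58796.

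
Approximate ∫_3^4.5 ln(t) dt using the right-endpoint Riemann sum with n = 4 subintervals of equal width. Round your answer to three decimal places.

Δt = (4.5 − 3)/4 = 0.375.
Right endpoints: 3.375, 3.75, 4.125, 4.5.
f(3.375) ≈ 1.216, f(3.75) ≈ 1.322, f(4.125) ≈ 1.417, f(4.5) ≈ 1.504.
Sum = Δt · [f(3.375) + f(3.75) + f(4.125) + f(4.5)].
Sum ≈ 2.047.

2.047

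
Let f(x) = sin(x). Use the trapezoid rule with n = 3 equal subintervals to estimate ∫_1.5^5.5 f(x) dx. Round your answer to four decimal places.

-0.5405

Δx = (5.5 − 1.5)/3 = 4/3.
f(1.5) ≈ 0.9975, f(17/6) ≈ 0.3034, f(25/6) ≈ -0.8548, f(5.5) ≈ -0.7055.
T_3 = (Δx/2)·[f(x_0) + 2f(x_1) + 2f(x_2) + f(x_3)].
Sum ≈ -0.5405.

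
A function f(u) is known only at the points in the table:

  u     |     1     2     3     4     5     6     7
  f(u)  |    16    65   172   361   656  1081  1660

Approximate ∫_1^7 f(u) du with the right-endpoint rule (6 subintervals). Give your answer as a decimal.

Δu = 1.
Sum = 1·[65 + 172 + 361 + 656 + 1081 + 1660] = 3995.

3995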